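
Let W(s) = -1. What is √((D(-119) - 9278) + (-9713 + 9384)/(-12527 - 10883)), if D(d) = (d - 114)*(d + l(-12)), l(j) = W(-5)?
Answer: √10238268666090/23410 ≈ 136.68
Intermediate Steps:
l(j) = -1
D(d) = (-1 + d)*(-114 + d) (D(d) = (d - 114)*(d - 1) = (-114 + d)*(-1 + d) = (-1 + d)*(-114 + d))
√((D(-119) - 9278) + (-9713 + 9384)/(-12527 - 10883)) = √(((114 + (-119)² - 115*(-119)) - 9278) + (-9713 + 9384)/(-12527 - 10883)) = √(((114 + 14161 + 13685) - 9278) - 329/(-23410)) = √((27960 - 9278) - 329*(-1/23410)) = √(18682 + 329/23410) = √(437345949/23410) = √10238268666090/23410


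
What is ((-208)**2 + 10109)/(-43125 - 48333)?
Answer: -17791/30486 ≈ -0.58358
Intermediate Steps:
((-208)**2 + 10109)/(-43125 - 48333) = (43264 + 10109)/(-91458) = 53373*(-1/91458) = -17791/30486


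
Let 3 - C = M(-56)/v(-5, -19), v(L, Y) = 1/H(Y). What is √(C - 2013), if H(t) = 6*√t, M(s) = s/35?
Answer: √(-50250 + 240*I*√19)/5 ≈ 0.46666 + 44.835*I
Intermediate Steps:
M(s) = s/35 (M(s) = s*(1/35) = s/35)
v(L, Y) = 1/(6*√Y)
C = 3 + 48*I*√19/5 (C = 3 - (1/35)*(-56)/(1/(6*√(-19))) = 3 - (-8)/(5*((-I*√19/19)/6)) = 3 - (-8)/(5*((-I*√19/114))) = 3 - (-8)*6*I*√19/5 = 3 - (-48)*I*√19/5 = 3 + 48*I*√19/5 ≈ 3.0 + 41.845*I)
√(C - 2013) = √((3 + 48*I*√19/5) - 2013) = √(-2010 + 48*I*√19/5)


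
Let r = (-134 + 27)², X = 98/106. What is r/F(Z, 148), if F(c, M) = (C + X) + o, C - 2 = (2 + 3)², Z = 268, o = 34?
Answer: 606797/3282 ≈ 184.89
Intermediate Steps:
X = 49/53 (X = 98*(1/106) = 49/53 ≈ 0.92453)
C = 27 (C = 2 + (2 + 3)² = 2 + 5² = 2 + 25 = 27)
F(c, M) = 3282/53 (F(c, M) = (27 + 49/53) + 34 = 1480/53 + 34 = 3282/53)
r = 11449 (r = (-107)² = 11449)
r/F(Z, 148) = 11449/(3282/53) = 11449*(53/3282) = 606797/3282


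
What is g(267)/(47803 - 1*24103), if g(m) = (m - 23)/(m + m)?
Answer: 61/3163950 ≈ 1.9280e-5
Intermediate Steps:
g(m) = (-23 + m)/(2*m) (g(m) = (-23 + m)/((2*m)) = (-23 + m)*(1/(2*m)) = (-23 + m)/(2*m))
g(267)/(47803 - 1*24103) = ((½)*(-23 + 267)/267)/(47803 - 1*24103) = ((½)*(1/267)*244)/(47803 - 24103) = (122/267)/23700 = (122/267)*(1/23700) = 61/3163950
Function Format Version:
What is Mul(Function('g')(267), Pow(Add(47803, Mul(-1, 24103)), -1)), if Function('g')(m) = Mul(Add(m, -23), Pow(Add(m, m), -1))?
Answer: Rational(61, 3163950) ≈ 1.9280e-5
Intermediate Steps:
Function('g')(m) = Mul(Rational(1, 2), Pow(m, -1), Add(-23, m)) (Function('g')(m) = Mul(Add(-23, m), Pow(Mul(2, m), -1)) = Mul(Add(-23, m), Mul(Rational(1, 2), Pow(m, -1))) = Mul(Rational(1, 2), Pow(m, -1), Add(-23, m)))
Mul(Function('g')(267), Pow(Add(47803, Mul(-1, 24103)), -1)) = Mul(Mul(Rational(1, 2), Pow(267, -1), Add(-23, 267)), Pow(Add(47803, Mul(-1, 24103)), -1)) = Mul(Mul(Rational(1, 2), Rational(1, 267), 244), Pow(Add(47803, -24103), -1)) = Mul(Rational(122, 267), Pow(23700, -1)) = Mul(Rational(122, 267), Rational(1, 23700)) = Rational(61, 3163950)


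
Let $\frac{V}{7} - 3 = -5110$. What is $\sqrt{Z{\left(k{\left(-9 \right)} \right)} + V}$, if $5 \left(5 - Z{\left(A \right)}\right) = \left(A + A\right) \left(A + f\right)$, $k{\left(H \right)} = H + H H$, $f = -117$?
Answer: $4 i \sqrt{2153} \approx 185.6 i$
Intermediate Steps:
$k{\left(H \right)} = H + H^{2}$
$Z{\left(A \right)} = 5 - \frac{2 A \left(-117 + A\right)}{5}$ ($Z{\left(A \right)} = 5 - \frac{\left(A + A\right) \left(A - 117\right)}{5} = 5 - \frac{2 A \left(-117 + A\right)}{5}$)
$V = -35749$ ($V = 21 + 7 \left(-5110\right) = 21 - 35770 = -35749$)
$\sqrt{Z{\left(k{\left(-9 \right)} \right)} + V} = \sqrt{\left(5 - \frac{2 \left(- 9 \left(1 - 9\right)\right)^{2}}{5} + \frac{234 \left(- 9 \left(1 - 9\right)\right)}{5}\right) - 35749} = \sqrt{\left(5 - \frac{2 \left(\left(-9\right) \left(-8\right)\right)^{2}}{5} + \frac{234 \left(\left(-9\right) \left(-8\right)\right)}{5}\right) - 35749} = \sqrt{\left(5 - \frac{2 \cdot 72^{2}}{5} + \frac{234}{5} \cdot 72\right) - 35749} = \sqrt{\left(5 - \frac{10368}{5} + \frac{16848}{5}\right) - 35749} = \sqrt{1301 - 35749} = \sqrt{-34448} = 4 i \sqrt{2153}$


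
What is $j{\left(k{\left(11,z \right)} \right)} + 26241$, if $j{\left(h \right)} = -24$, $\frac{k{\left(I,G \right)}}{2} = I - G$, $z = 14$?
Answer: $26217$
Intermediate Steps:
$k{\left(I,G \right)} = - 2 G + 2 I$ ($k{\left(I,G \right)} = 2 \left(I - G\right) = - 2 G + 2 I$)
$j{\left(k{\left(11,z \right)} \right)} + 26241 = -24 + 26241 = 26217$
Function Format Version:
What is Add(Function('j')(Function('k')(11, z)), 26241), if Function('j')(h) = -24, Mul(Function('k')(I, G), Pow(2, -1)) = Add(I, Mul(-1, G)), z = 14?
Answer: 26217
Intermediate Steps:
Function('k')(I, G) = Add(Mul(-2, G), Mul(2, I)) (Function('k')(I, G) = Mul(2, Add(I, Mul(-1, G))) = Add(Mul(-2, G), Mul(2, I)))
Add(Function('j')(Function('k')(11, z)), 26241) = Add(-24, 26241) = 26217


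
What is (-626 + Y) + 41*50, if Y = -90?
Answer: 1334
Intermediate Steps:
(-626 + Y) + 41*50 = (-626 - 90) + 41*50 = -716 + 2050 = 1334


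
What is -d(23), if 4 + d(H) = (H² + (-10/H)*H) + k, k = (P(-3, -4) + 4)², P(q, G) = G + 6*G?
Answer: -1091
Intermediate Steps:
P(q, G) = 7*G
k = 576 (k = (7*(-4) + 4)² = (-28 + 4)² = (-24)² = 576)
d(H) = 562 + H² (d(H) = -4 + ((H² + (-10/H)*H) + 576) = -4 + ((H² - 10) + 576) = -4 + ((-10 + H²) + 576) = -4 + (566 + H²) = 562 + H²)
-d(23) = -(562 + 23²) = -(562 + 529) = -1*1091 = -1091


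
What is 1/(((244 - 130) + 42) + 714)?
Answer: 1/870 ≈ 0.0011494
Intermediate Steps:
1/(((244 - 130) + 42) + 714) = 1/((114 + 42) + 714) = 1/(156 + 714) = 1/870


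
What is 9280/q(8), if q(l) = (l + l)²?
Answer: 145/4 ≈ 36.250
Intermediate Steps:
q(l) = 4*l² (q(l) = (2*l)² = 4*l²)
9280/q(8) = 9280/((4*8²)) = 9280/((4*64)) = 9280/256 = 9280*(1/256) = 145/4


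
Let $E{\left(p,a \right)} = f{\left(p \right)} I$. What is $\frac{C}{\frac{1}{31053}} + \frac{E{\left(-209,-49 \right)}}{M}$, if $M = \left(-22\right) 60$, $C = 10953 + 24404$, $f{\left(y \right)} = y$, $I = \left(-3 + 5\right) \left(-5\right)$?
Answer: $\frac{13175291033}{12} \approx 1.0979 \cdot 10^{9}$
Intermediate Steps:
$I = -10$ ($I = 2 \left(-5\right) = -10$)
$E{\left(p,a \right)} = - 10 p$ ($E{\left(p,a \right)} = p \left(-10\right) = - 10 p$)
$C = 35357$
$M = -1320$
$\frac{C}{\frac{1}{31053}} + \frac{E{\left(-209,-49 \right)}}{M} = \frac{35357}{\frac{1}{31053}} + \frac{\left(-10\right) \left(-209\right)}{-1320} = 35357 \frac{1}{\frac{1}{31053}} + 2090 \left(- \frac{1}{1320}\right) = 35357 \cdot 31053 - \frac{19}{12} = 1097940921 - \frac{19}{12} = \frac{13175291033}{12}$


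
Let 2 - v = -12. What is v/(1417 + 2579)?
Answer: 7/1998 ≈ 0.0035035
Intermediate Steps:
v = 14 (v = 2 - 1*(-12) = 2 + 12 = 14)
v/(1417 + 2579) = 14/(1417 + 2579) = 14/3996 = 14*(1/3996) = 7/1998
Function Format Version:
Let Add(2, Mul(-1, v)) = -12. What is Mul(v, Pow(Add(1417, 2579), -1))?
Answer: Rational(7, 1998) ≈ 0.0035035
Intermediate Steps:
v = 14 (v = Add(2, Mul(-1, -12)) = Add(2, 12) = 14)
Mul(v, Pow(Add(1417, 2579), -1)) = Mul(14, Pow(Add(1417, 2579), -1)) = Mul(14, Pow(3996, -1)) = Mul(14, Rational(1, 3996)) = Rational(7, 1998)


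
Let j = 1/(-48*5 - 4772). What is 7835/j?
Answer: -39269020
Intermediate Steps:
j = -1/5012 (j = 1/(-240 - 4772) = 1/(-5012) = -1/5012 ≈ -0.00019952)
7835/j = 7835/(-1/5012) = 7835*(-5012) = -39269020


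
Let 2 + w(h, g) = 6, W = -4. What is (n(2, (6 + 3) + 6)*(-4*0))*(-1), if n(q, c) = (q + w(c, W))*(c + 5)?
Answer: 0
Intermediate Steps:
w(h, g) = 4 (w(h, g) = -2 + 6 = 4)
n(q, c) = (4 + q)*(5 + c) (n(q, c) = (q + 4)*(c + 5) = (4 + q)*(5 + c))
(n(2, (6 + 3) + 6)*(-4*0))*(-1) = ((20 + 4*((6 + 3) + 6) + 5*2 + ((6 + 3) + 6)*2)*(-4*0))*(-1) = ((20 + 4*(9 + 6) + 10 + (9 + 6)*2)*0)*(-1) = ((20 + 4*15 + 10 + 15*2)*0)*(-1) = ((20 + 60 + 10 + 30)*0)*(-1) = (120*0)*(-1) = 0*(-1) = 0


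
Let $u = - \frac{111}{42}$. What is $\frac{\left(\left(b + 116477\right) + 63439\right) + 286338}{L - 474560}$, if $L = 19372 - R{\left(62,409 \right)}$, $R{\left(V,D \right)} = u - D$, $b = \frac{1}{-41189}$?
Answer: $- \frac{268863504070}{262244967241} \approx -1.0252$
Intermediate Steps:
$u = - \frac{37}{14}$ ($u = \left(-111\right) \frac{1}{42} = - \frac{37}{14} \approx -2.6429$)
$b = - \frac{1}{41189} \approx -2.4278 \cdot 10^{-5}$
$R{\left(V,D \right)} = - \frac{37}{14} - D$
$L = \frac{276971}{14}$ ($L = 19372 - \left(- \frac{37}{14} - 409\right) = 19372 - - \frac{5763}{14} = 19372 + \frac{5763}{14} = \frac{276971}{14} \approx 19784.0$)
$\frac{\left(\left(b + 116477\right) + 63439\right) + 286338}{L - 474560} = \frac{\left(\left(- \frac{1}{41189} + 116477\right) + 63439\right) + 286338}{\frac{276971}{14} - 474560} = \frac{\left(\frac{4797571152}{41189} + 63439\right) + 286338}{- \frac{6366869}{14}} = \left(\frac{7410560123}{41189} + 286338\right) \left(- \frac{14}{6366869}\right) = \frac{19204536005}{41189} \left(- \frac{14}{6366869}\right) = - \frac{268863504070}{262244967241}$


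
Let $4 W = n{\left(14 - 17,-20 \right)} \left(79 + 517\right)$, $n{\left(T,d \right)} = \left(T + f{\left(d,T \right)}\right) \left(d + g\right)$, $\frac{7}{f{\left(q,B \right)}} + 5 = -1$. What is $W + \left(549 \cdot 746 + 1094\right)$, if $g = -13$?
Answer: $\frac{862271}{2} \approx 4.3114 \cdot 10^{5}$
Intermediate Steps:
$f{\left(q,B \right)} = - \frac{7}{6}$ ($f{\left(q,B \right)} = \frac{7}{-5 - 1} = \frac{7}{-6} = 7 \left(- \frac{1}{6}\right) = - \frac{7}{6}$)
$n{\left(T,d \right)} = \left(-13 + d\right) \left(- \frac{7}{6} + T\right)$ ($n{\left(T,d \right)} = \left(T - \frac{7}{6}\right) \left(d - 13\right) = \left(- \frac{7}{6} + T\right) \left(-13 + d\right) = \left(-13 + d\right) \left(- \frac{7}{6} + T\right)$)
$W = \frac{40975}{2}$ ($W = \frac{\left(\frac{91}{6} - 13 \left(14 - 17\right) - - \frac{70}{3} + \left(14 - 17\right) \left(-20\right)\right) \left(79 + 517\right)}{4} = \frac{\left(\frac{91}{6} - 13 \left(14 - 17\right) + \frac{70}{3} + \left(14 - 17\right) \left(-20\right)\right) 596}{4} = \frac{\left(\frac{91}{6} - -39 + \frac{70}{3} - -60\right) 596}{4} = \frac{\left(\frac{91}{6} + 39 + \frac{70}{3} + 60\right) 596}{4} = \frac{\frac{275}{2} \cdot 596}{4} = \frac{1}{4} \cdot 81950 = \frac{40975}{2} \approx 20488.0$)
$W + \left(549 \cdot 746 + 1094\right) = \frac{40975}{2} + \left(549 \cdot 746 + 1094\right) = \frac{40975}{2} + \left(409554 + 1094\right) = \frac{40975}{2} + 410648 = \frac{862271}{2}$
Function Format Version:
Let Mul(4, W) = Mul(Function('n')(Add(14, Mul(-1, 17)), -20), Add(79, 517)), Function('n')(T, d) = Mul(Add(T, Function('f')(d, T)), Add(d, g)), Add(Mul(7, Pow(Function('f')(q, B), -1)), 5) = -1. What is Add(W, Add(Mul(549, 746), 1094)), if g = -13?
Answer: Rational(862271, 2) ≈ 4.3114e+5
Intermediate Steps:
Function('f')(q, B) = Rational(-7, 6) (Function('f')(q, B) = Mul(7, Pow(Add(-5, -1), -1)) = Mul(7, Pow(-6, -1)) = Mul(7, Rational(-1, 6)) = Rational(-7, 6))
Function('n')(T, d) = Mul(Add(-13, d), Add(Rational(-7, 6), T)) (Function('n')(T, d) = Mul(Add(T, Rational(-7, 6)), Add(d, -13)) = Mul(Add(Rational(-7, 6), T), Add(-13, d)) = Mul(Add(-13, d), Add(Rational(-7, 6), T)))
W = Rational(40975, 2) (W = Mul(Rational(1, 4), Mul(Add(Rational(91, 6), Mul(-13, Add(14, Mul(-1, 17))), Mul(Rational(-7, 6), -20), Mul(Add(14, Mul(-1, 17)), -20)), Add(79, 517))) = Mul(Rational(1, 4), Mul(Add(Rational(91, 6), Mul(-13, Add(14, -17)), Rational(70, 3), Mul(Add(14, -17), -20)), 596)) = Mul(Rational(1, 4), Mul(Add(Rational(91, 6), Mul(-13, -3), Rational(70, 3), Mul(-3, -20)), 596)) = Mul(Rational(1, 4), Mul(Add(Rational(91, 6), 39, Rational(70, 3), 60), 596)) = Mul(Rational(1, 4), Mul(Rational(275, 2), 596)) = Mul(Rational(1, 4), 81950) = Rational(40975, 2) ≈ 20488.)
Add(W, Add(Mul(549, 746), 1094)) = Add(Rational(40975, 2), Add(Mul(549, 746), 1094)) = Add(Rational(40975, 2), Add(409554, 1094)) = Add(Rational(40975, 2), 410648) = Rational(862271, 2)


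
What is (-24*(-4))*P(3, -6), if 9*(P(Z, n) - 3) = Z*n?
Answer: 96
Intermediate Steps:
P(Z, n) = 3 + Z*n/9 (P(Z, n) = 3 + (Z*n)/9 = 3 + Z*n/9)
(-24*(-4))*P(3, -6) = (-24*(-4))*(3 + (⅑)*3*(-6)) = 96*(3 - 2) = 96*1 = 96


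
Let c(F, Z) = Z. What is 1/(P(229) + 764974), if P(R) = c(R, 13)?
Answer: 1/764987 ≈ 1.3072e-6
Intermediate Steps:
P(R) = 13
1/(P(229) + 764974) = 1/(13 + 764974) = 1/764987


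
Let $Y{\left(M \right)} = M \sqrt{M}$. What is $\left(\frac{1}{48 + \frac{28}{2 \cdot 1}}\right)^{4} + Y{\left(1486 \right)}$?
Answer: $\frac{1}{14776336} + 1486 \sqrt{1486} \approx 57283.0$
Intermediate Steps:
$Y{\left(M \right)} = M^{\frac{3}{2}}$
$\left(\frac{1}{48 + \frac{28}{2 \cdot 1}}\right)^{4} + Y{\left(1486 \right)} = \left(\frac{1}{48 + \frac{28}{2 \cdot 1}}\right)^{4} + 1486^{\frac{3}{2}} = \left(\frac{1}{48 + \frac{28}{2}}\right)^{4} + 1486 \sqrt{1486} = \left(\frac{1}{48 + 28 \cdot \frac{1}{2}}\right)^{4} + 1486 \sqrt{1486} = \left(\frac{1}{48 + 14}\right)^{4} + 1486 \sqrt{1486} = \left(\frac{1}{62}\right)^{4} + 1486 \sqrt{1486} = \frac{1}{14776336} + 1486 \sqrt{1486}$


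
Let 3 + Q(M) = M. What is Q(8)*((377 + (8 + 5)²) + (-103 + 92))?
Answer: 2675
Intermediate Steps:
Q(M) = -3 + M
Q(8)*((377 + (8 + 5)²) + (-103 + 92)) = (-3 + 8)*((377 + (8 + 5)²) + (-103 + 92)) = 5*((377 + 13²) - 11) = 5*((377 + 169) - 11) = 5*(546 - 11) = 5*535 = 2675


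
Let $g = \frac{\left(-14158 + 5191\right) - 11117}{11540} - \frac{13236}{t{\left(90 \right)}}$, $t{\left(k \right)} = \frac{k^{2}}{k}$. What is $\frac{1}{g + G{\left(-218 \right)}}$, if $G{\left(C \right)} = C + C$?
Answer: $- \frac{1731}{1012301} \approx -0.00171$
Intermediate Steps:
$G{\left(C \right)} = 2 C$
$t{\left(k \right)} = k$
$g = - \frac{257585}{1731}$ ($g = \frac{\left(-14158 + 5191\right) - 11117}{11540} - \frac{13236}{90} = \left(-8967 - 11117\right) \frac{1}{11540} - \frac{2206}{15} = \left(-20084\right) \frac{1}{11540} - \frac{2206}{15} = - \frac{5021}{2885} - \frac{2206}{15} = - \frac{257585}{1731} \approx -148.81$)
$\frac{1}{g + G{\left(-218 \right)}} = \frac{1}{- \frac{257585}{1731} + 2 \left(-218\right)} = \frac{1}{- \frac{257585}{1731} - 436} = \frac{1}{- \frac{1012301}{1731}} = - \frac{1731}{1012301}$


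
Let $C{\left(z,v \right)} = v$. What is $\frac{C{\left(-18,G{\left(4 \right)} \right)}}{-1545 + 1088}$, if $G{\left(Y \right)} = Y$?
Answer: $- \frac{4}{457} \approx -0.0087527$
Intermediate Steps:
$\frac{C{\left(-18,G{\left(4 \right)} \right)}}{-1545 + 1088} = \frac{4}{-1545 + 1088} = \frac{4}{-457} = 4 \left(- \frac{1}{457}\right) = - \frac{4}{457}$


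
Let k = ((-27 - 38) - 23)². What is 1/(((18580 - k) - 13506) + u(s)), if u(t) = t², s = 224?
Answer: 1/47506 ≈ 2.1050e-5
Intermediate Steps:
k = 7744 (k = (-65 - 23)² = (-88)² = 7744)
1/(((18580 - k) - 13506) + u(s)) = 1/(((18580 - 1*7744) - 13506) + 224²) = 1/(((18580 - 7744) - 13506) + 50176) = 1/((10836 - 13506) + 50176) = 1/(-2670 + 50176) = 1/47506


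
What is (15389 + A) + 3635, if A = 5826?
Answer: 24850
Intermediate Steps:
(15389 + A) + 3635 = (15389 + 5826) + 3635 = 21215 + 3635 = 24850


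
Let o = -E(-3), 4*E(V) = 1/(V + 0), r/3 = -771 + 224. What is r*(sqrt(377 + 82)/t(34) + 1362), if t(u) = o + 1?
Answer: -2235042 - 59076*sqrt(51)/13 ≈ -2.2675e+6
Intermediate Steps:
r = -1641 (r = 3*(-771 + 224) = 3*(-547) = -1641)
E(V) = 1/(4*V) (E(V) = 1/(4*(V + 0)) = 1/(4*V))
o = 1/12 (o = -1/(4*(-3)) = -(-1)/(4*3) = -1*(-1/12) = 1/12 ≈ 0.083333)
t(u) = 13/12 (t(u) = 1/12 + 1 = 13/12)
r*(sqrt(377 + 82)/t(34) + 1362) = -1641*(sqrt(377 + 82)/(13/12) + 1362) = -1641*(sqrt(459)*(12/13) + 1362) = -1641*((3*sqrt(51))*(12/13) + 1362) = -1641*(36*sqrt(51)/13 + 1362) = -1641*(1362 + 36*sqrt(51)/13) = -2235042 - 59076*sqrt(51)/13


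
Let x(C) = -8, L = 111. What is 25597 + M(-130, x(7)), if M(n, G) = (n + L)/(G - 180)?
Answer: 4812255/188 ≈ 25597.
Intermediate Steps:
M(n, G) = (111 + n)/(-180 + G) (M(n, G) = (n + 111)/(G - 180) = (111 + n)/(-180 + G))
25597 + M(-130, x(7)) = 25597 + (111 - 130)/(-180 - 8) = 25597 - 19/(-188) = 25597 - 1/188*(-19) = 25597 + 19/188 = 4812255/188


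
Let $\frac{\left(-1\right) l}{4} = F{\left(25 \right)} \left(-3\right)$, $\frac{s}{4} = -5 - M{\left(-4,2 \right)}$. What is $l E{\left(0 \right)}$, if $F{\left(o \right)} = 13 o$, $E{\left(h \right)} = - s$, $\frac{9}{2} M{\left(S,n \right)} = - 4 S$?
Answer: $\frac{400400}{3} \approx 1.3347 \cdot 10^{5}$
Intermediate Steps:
$M{\left(S,n \right)} = - \frac{8 S}{9}$ ($M{\left(S,n \right)} = \frac{2 \left(- 4 S\right)}{9} = - \frac{8 S}{9}$)
$s = - \frac{308}{9}$ ($s = 4 \left(-5 - \left(- \frac{8}{9}\right) \left(-4\right)\right) = 4 \left(-5 - \frac{32}{9}\right) = 4 \left(- \frac{77}{9}\right) = - \frac{308}{9} \approx -34.222$)
$E{\left(h \right)} = \frac{308}{9}$ ($E{\left(h \right)} = \left(-1\right) \left(- \frac{308}{9}\right) = \frac{308}{9}$)
$l = 3900$ ($l = - 4 \cdot 13 \cdot 25 \left(-3\right) = - 4 \cdot 325 \left(-3\right) = \left(-4\right) \left(-975\right) = 3900$)
$l E{\left(0 \right)} = 3900 \cdot \frac{308}{9} = \frac{400400}{3}$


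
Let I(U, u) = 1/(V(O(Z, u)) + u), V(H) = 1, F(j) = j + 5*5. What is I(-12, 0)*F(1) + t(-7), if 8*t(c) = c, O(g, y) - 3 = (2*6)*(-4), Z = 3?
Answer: 201/8 ≈ 25.125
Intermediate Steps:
O(g, y) = -45 (O(g, y) = 3 + (2*6)*(-4) = 3 + 12*(-4) = 3 - 48 = -45)
F(j) = 25 + j (F(j) = j + 25 = 25 + j)
t(c) = c/8
I(U, u) = 1/(1 + u)
I(-12, 0)*F(1) + t(-7) = (25 + 1)/(1 + 0) + (⅛)*(-7) = 26/1 - 7/8 = 1*26 - 7/8 = 26 - 7/8 = 201/8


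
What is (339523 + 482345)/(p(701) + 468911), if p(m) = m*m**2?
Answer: 205467/86235253 ≈ 0.0023826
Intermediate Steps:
p(m) = m**3
(339523 + 482345)/(p(701) + 468911) = (339523 + 482345)/(701**3 + 468911) = 821868/(344472101 + 468911) = 821868/344941012 = 821868*(1/344941012) = 205467/86235253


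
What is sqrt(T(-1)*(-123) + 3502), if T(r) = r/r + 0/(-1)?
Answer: sqrt(3379) ≈ 58.129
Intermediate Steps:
T(r) = 1 (T(r) = 1 + 0*(-1) = 1 + 0 = 1)
sqrt(T(-1)*(-123) + 3502) = sqrt(1*(-123) + 3502) = sqrt(-123 + 3502) = sqrt(3379)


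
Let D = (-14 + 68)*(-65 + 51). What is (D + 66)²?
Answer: 476100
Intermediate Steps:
D = -756 (D = 54*(-14) = -756)
(D + 66)² = (-756 + 66)² = (-690)² = 476100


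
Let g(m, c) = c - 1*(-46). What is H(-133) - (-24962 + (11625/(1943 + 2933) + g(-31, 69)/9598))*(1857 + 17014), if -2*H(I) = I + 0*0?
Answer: 11021662589207499/23399924 ≈ 4.7101e+8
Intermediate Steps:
g(m, c) = 46 + c (g(m, c) = c + 46 = 46 + c)
H(I) = -I/2 (H(I) = -(I + 0*0)/2 = -(I + 0)/2 = -I/2)
H(-133) - (-24962 + (11625/(1943 + 2933) + g(-31, 69)/9598))*(1857 + 17014) = -½*(-133) - (-24962 + (11625/(1943 + 2933) + (46 + 69)/9598))*(1857 + 17014) = 133/2 - (-24962 + (11625/4876 + 115*(1/9598)))*18871 = 133/2 - (-24962 + (11625*(1/4876) + 115/9598))*18871 = 133/2 - (-24962 + (11625/4876 + 115/9598))*18871 = 133/2 - (-24962 + 56068745/23399924)*18871 = 133/2 - (-584052834143)*18871/23399924 = 133/2 - 1*(-11021661033112553/23399924) = 133/2 + 11021661033112553/23399924 = 11021662589207499/23399924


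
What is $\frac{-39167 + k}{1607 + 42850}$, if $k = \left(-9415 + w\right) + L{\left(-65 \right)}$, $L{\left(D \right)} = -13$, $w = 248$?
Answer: $- \frac{48347}{44457} \approx -1.0875$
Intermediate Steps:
$k = -9180$ ($k = \left(-9415 + 248\right) - 13 = -9167 - 13 = -9180$)
$\frac{-39167 + k}{1607 + 42850} = \frac{-39167 - 9180}{1607 + 42850} = - \frac{48347}{44457}$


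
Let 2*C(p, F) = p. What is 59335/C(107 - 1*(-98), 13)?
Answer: 23734/41 ≈ 578.88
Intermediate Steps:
C(p, F) = p/2
59335/C(107 - 1*(-98), 13) = 59335/(((107 - 1*(-98))/2)) = 59335/(((107 + 98)/2)) = 59335/(((½)*205)) = 59335/(205/2) = 59335*(2/205) = 23734/41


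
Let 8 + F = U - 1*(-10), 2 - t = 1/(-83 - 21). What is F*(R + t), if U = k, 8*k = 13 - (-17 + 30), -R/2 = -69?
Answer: 14561/52 ≈ 280.02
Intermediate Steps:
R = 138 (R = -2*(-69) = 138)
t = 209/104 (t = 2 - 1/(-83 - 21) = 2 - 1/(-104) = 2 - 1*(-1/104) = 2 + 1/104 = 209/104 ≈ 2.0096)
k = 0 (k = (13 - (-17 + 30))/8 = (13 - 1*13)/8 = (13 - 13)/8 = (⅛)*0 = 0)
U = 0
F = 2 (F = -8 + (0 - 1*(-10)) = -8 + (0 + 10) = -8 + 10 = 2)
F*(R + t) = 2*(138 + 209/104) = 2*(14561/104) = 14561/52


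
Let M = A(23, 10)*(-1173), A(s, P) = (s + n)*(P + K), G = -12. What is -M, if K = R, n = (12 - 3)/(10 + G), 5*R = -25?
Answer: 217005/2 ≈ 1.0850e+5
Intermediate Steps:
R = -5 (R = (⅕)*(-25) = -5)
n = -9/2 (n = (12 - 3)/(10 - 12) = 9/(-2) = 9*(-½) = -9/2 ≈ -4.5000)
K = -5
A(s, P) = (-5 + P)*(-9/2 + s) (A(s, P) = (s - 9/2)*(P - 5) = (-9/2 + s)*(-5 + P) = (-5 + P)*(-9/2 + s))
M = -217005/2 (M = (45/2 - 5*23 - 9/2*10 + 10*23)*(-1173) = (45/2 - 115 - 45 + 230)*(-1173) = (185/2)*(-1173) = -217005/2 ≈ -1.0850e+5)
-M = -1*(-217005/2) = 217005/2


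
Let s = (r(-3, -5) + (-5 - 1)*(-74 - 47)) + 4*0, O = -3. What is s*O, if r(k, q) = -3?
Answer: -2169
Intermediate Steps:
s = 723 (s = (-3 + (-5 - 1)*(-74 - 47)) + 4*0 = (-3 - 6*(-121)) + 0 = (-3 + 726) + 0 = 723 + 0 = 723)
s*O = 723*(-3) = -2169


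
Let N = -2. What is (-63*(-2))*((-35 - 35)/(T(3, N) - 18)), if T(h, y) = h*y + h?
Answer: 420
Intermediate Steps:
T(h, y) = h + h*y
(-63*(-2))*((-35 - 35)/(T(3, N) - 18)) = (-63*(-2))*((-35 - 35)/(3*(1 - 2) - 18)) = 126*(-70/(3*(-1) - 18)) = 126*(-70/(-3 - 18)) = 126*(-70/(-21)) = 126*(-70*(-1/21)) = 126*(10/3) = 420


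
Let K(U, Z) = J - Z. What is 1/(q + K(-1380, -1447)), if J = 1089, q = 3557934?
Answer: 1/3560470 ≈ 2.8086e-7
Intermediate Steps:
K(U, Z) = 1089 - Z
1/(q + K(-1380, -1447)) = 1/(3557934 + (1089 - 1*(-1447))) = 1/(3557934 + (1089 + 1447)) = 1/(3557934 + 2536) = 1/3560470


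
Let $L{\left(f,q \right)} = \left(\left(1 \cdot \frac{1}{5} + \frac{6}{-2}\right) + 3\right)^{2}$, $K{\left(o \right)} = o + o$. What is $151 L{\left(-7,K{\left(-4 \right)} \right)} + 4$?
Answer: $\frac{251}{25} \approx 10.04$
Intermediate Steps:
$K{\left(o \right)} = 2 o$
$L{\left(f,q \right)} = \frac{1}{25}$ ($L{\left(f,q \right)} = \left(\left(1 \cdot \frac{1}{5} + 6 \left(- \frac{1}{2}\right)\right) + 3\right)^{2} = \left(\left(\frac{1}{5} - 3\right) + 3\right)^{2} = \left(- \frac{14}{5} + 3\right)^{2} = \left(\frac{1}{5}\right)^{2} = \frac{1}{25}$)
$151 L{\left(-7,K{\left(-4 \right)} \right)} + 4 = 151 \cdot \frac{1}{25} + 4 = \frac{151}{25} + 4 = \frac{251}{25}$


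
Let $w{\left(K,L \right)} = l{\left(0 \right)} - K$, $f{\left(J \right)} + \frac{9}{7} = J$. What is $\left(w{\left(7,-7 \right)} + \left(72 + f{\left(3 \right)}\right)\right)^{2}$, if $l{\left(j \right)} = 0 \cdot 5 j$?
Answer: $\frac{218089}{49} \approx 4450.8$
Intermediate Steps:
$l{\left(j \right)} = 0$ ($l{\left(j \right)} = 0 j = 0$)
$f{\left(J \right)} = - \frac{9}{7} + J$
$w{\left(K,L \right)} = - K$ ($w{\left(K,L \right)} = 0 - K = - K$)
$\left(w{\left(7,-7 \right)} + \left(72 + f{\left(3 \right)}\right)\right)^{2} = \left(\left(-1\right) 7 + \left(72 + \left(- \frac{9}{7} + 3\right)\right)\right)^{2} = \left(-7 + \left(72 + \frac{12}{7}\right)\right)^{2} = \left(-7 + \frac{516}{7}\right)^{2} = \left(\frac{467}{7}\right)^{2} = \frac{218089}{49}$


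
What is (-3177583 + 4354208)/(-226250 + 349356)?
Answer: 1176625/123106 ≈ 9.5578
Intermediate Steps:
(-3177583 + 4354208)/(-226250 + 349356) = 1176625/123106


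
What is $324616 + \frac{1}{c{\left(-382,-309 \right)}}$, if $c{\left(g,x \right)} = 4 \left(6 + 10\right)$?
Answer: $\frac{20775425}{64} \approx 3.2462 \cdot 10^{5}$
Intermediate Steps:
$c{\left(g,x \right)} = 64$ ($c{\left(g,x \right)} = 4 \cdot 16 = 64$)
$324616 + \frac{1}{c{\left(-382,-309 \right)}} = 324616 + \frac{1}{64} = \frac{20775425}{64}$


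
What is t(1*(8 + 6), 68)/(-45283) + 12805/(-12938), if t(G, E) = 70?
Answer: -12825/12938 ≈ -0.99127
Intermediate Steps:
t(1*(8 + 6), 68)/(-45283) + 12805/(-12938) = 70/(-45283) + 12805/(-12938) = 70*(-1/45283) + 12805*(-1/12938) = -10/6469 - 12805/12938 = -12825/12938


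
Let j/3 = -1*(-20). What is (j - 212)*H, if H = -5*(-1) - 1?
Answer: -608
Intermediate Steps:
H = 4 (H = 5 - 1 = 4)
j = 60 (j = 3*(-1*(-20)) = 3*20 = 60)
(j - 212)*H = (60 - 212)*4 = -152*4 = -608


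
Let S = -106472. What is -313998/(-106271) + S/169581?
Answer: 41933208926/18021542451 ≈ 2.3268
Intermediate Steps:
-313998/(-106271) + S/169581 = -313998/(-106271) - 106472/169581 = -313998*(-1/106271) - 106472*1/169581 = 313998/106271 - 106472/169581 = 41933208926/18021542451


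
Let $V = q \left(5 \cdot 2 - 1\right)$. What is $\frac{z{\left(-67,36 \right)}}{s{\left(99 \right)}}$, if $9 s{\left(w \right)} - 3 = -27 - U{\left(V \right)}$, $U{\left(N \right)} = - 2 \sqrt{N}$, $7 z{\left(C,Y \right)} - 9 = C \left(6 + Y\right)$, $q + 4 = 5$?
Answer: $\frac{2805}{14} \approx 200.36$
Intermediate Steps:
$q = 1$ ($q = -4 + 5 = 1$)
$V = 9$ ($V = 1 \left(5 \cdot 2 - 1\right) = 1 \left(10 - 1\right) = 1 \cdot 9 = 9$)
$z{\left(C,Y \right)} = \frac{9}{7} + \frac{C \left(6 + Y\right)}{7}$
$s{\left(w \right)} = -2$ ($s{\left(w \right)} = \frac{1}{3} + \frac{-27 - - 2 \sqrt{9}}{9} = \frac{1}{3} + \frac{-27 - \left(-2\right) 3}{9} = \frac{1}{3} + \frac{-27 - -6}{9} = \frac{1}{3} + \frac{-27 + 6}{9} = \frac{1}{3} + \frac{1}{9} \left(-21\right) = \frac{1}{3} - \frac{7}{3} = -2$)
$\frac{z{\left(-67,36 \right)}}{s{\left(99 \right)}} = \frac{\frac{9}{7} + \frac{6}{7} \left(-67\right) + \frac{1}{7} \left(-67\right) 36}{-2} = \left(\frac{9}{7} - \frac{402}{7} - \frac{2412}{7}\right) \left(- \frac{1}{2}\right) = \left(- \frac{2805}{7}\right) \left(- \frac{1}{2}\right) = \frac{2805}{14}$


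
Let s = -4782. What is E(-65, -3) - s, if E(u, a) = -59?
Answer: 4723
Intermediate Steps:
E(-65, -3) - s = -59 - 1*(-4782) = -59 + 4782 = 4723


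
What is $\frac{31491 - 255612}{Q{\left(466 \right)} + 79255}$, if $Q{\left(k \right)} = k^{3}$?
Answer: $- \frac{224121}{101273951} \approx -0.002213$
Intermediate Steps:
$\frac{31491 - 255612}{Q{\left(466 \right)} + 79255} = \frac{31491 - 255612}{466^{3} + 79255} = - \frac{224121}{101194696 + 79255} = - \frac{224121}{101273951}$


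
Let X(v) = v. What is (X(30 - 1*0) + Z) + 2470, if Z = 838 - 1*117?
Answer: 3221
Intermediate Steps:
Z = 721 (Z = 838 - 117 = 721)
(X(30 - 1*0) + Z) + 2470 = ((30 - 1*0) + 721) + 2470 = ((30 + 0) + 721) + 2470 = (30 + 721) + 2470 = 751 + 2470 = 3221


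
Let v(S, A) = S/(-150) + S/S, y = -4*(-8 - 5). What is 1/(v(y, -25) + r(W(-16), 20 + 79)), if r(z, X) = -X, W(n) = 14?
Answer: -75/7376 ≈ -0.010168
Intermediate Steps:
y = 52 (y = -4*(-13) = 52)
v(S, A) = 1 - S/150 (v(S, A) = S*(-1/150) + 1 = -S/150 + 1 = 1 - S/150)
1/(v(y, -25) + r(W(-16), 20 + 79)) = 1/((1 - 1/150*52) - (20 + 79)) = 1/((1 - 26/75) - 1*99) = 1/(49/75 - 99) = 1/(-7376/75) = -75/7376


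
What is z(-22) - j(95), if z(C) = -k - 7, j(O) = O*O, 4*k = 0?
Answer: -9032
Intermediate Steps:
k = 0 (k = (¼)*0 = 0)
j(O) = O²
z(C) = -7 (z(C) = -1*0 - 7 = 0 - 7 = -7)
z(-22) - j(95) = -7 - 1*95² = -7 - 1*9025 = -7 - 9025 = -9032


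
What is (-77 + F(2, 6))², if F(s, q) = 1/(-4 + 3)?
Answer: 6084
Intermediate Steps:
F(s, q) = -1 (F(s, q) = 1/(-1) = -1)
(-77 + F(2, 6))² = (-77 - 1)² = (-78)² = 6084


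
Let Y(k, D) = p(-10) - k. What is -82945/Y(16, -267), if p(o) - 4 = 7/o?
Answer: 829450/127 ≈ 6531.1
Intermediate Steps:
p(o) = 4 + 7/o
Y(k, D) = 33/10 - k (Y(k, D) = (4 + 7/(-10)) - k = (4 + 7*(-⅒)) - k = (4 - 7/10) - k = 33/10 - k)
-82945/Y(16, -267) = -82945/(33/10 - 1*16) = -82945/(33/10 - 16) = -82945/(-127/10) = -82945*(-10/127) = 829450/127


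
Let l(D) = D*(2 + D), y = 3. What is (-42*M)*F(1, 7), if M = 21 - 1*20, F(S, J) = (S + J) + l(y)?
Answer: -966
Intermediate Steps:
F(S, J) = 15 + J + S (F(S, J) = (S + J) + 3*(2 + 3) = (J + S) + 3*5 = (J + S) + 15 = 15 + J + S)
M = 1 (M = 21 - 20 = 1)
(-42*M)*F(1, 7) = (-42*1)*(15 + 7 + 1) = -42*23 = -966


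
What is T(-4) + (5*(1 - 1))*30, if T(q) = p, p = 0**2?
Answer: 0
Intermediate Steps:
p = 0
T(q) = 0
T(-4) + (5*(1 - 1))*30 = 0 + (5*(1 - 1))*30 = 0 + (5*0)*30 = 0 + 0*30 = 0 + 0 = 0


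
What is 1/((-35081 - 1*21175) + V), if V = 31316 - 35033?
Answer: -1/59973 ≈ -1.6674e-5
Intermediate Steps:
V = -3717
1/((-35081 - 1*21175) + V) = 1/((-35081 - 1*21175) - 3717) = 1/((-35081 - 21175) - 3717) = 1/(-56256 - 3717) = 1/(-59973) = -1/59973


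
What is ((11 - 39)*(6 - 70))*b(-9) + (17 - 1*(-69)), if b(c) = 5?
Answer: 9046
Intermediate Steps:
((11 - 39)*(6 - 70))*b(-9) + (17 - 1*(-69)) = ((11 - 39)*(6 - 70))*5 + (17 - 1*(-69)) = -28*(-64)*5 + (17 + 69) = 1792*5 + 86 = 8960 + 86 = 9046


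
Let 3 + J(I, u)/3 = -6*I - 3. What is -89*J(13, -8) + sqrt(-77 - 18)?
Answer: 22428 + I*sqrt(95) ≈ 22428.0 + 9.7468*I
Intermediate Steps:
J(I, u) = -18 - 18*I (J(I, u) = -9 + 3*(-6*I - 3) = -9 + 3*(-3 - 6*I) = -9 + (-9 - 18*I) = -18 - 18*I)
-89*J(13, -8) + sqrt(-77 - 18) = -89*(-18 - 18*13) + sqrt(-77 - 18) = -89*(-18 - 234) + sqrt(-95) = -89*(-252) + I*sqrt(95) = 22428 + I*sqrt(95)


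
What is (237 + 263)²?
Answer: 250000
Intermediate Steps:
(237 + 263)² = 500² = 250000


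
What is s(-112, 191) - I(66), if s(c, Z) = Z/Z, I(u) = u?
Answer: -65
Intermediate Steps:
s(c, Z) = 1
s(-112, 191) - I(66) = 1 - 1*66 = 1 - 66 = -65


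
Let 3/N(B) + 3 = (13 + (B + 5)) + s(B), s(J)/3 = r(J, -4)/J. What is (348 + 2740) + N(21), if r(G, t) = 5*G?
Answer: 52497/17 ≈ 3088.1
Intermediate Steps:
s(J) = 15 (s(J) = 3*((5*J)/J) = 3*5 = 15)
N(B) = 3/(30 + B) (N(B) = 3/(-3 + ((13 + (B + 5)) + 15)) = 3/(-3 + ((13 + (5 + B)) + 15)) = 3/(-3 + ((18 + B) + 15)) = 3/(-3 + (33 + B)) = 3/(30 + B))
(348 + 2740) + N(21) = (348 + 2740) + 3/(30 + 21) = 3088 + 3/51 = 3088 + 3*(1/51) = 3088 + 1/17 = 52497/17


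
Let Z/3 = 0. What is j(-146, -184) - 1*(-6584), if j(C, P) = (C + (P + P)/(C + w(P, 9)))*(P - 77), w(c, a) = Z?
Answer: 3214346/73 ≈ 44032.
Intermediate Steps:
Z = 0 (Z = 3*0 = 0)
w(c, a) = 0
j(C, P) = (-77 + P)*(C + 2*P/C) (j(C, P) = (C + (P + P)/(C + 0))*(P - 77) = (C + (2*P)/C)*(-77 + P) = (C + 2*P/C)*(-77 + P) = (-77 + P)*(C + 2*P/C))
j(-146, -184) - 1*(-6584) = (-77*(-146) - 146*(-184) - 154*(-184)/(-146) + 2*(-184)²/(-146)) - 1*(-6584) = (11242 + 26864 - 154*(-184)*(-1/146) + 2*(-1/146)*33856) + 6584 = (11242 + 26864 - 14168/73 - 33856/73) + 6584 = 2733714/73 + 6584 = 3214346/73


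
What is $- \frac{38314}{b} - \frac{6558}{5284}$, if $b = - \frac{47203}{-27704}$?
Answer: $- \frac{2804508468589}{124710326} \approx -22488.0$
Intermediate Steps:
$b = \frac{47203}{27704}$ ($b = \left(-47203\right) \left(- \frac{1}{27704}\right) = \frac{47203}{27704} \approx 1.7038$)
$- \frac{38314}{b} - \frac{6558}{5284} = - \frac{38314}{\frac{47203}{27704}} - \frac{6558}{5284} = \left(-38314\right) \frac{27704}{47203} - \frac{3279}{2642} = - \frac{1061451056}{47203} - \frac{3279}{2642} = - \frac{2804508468589}{124710326}$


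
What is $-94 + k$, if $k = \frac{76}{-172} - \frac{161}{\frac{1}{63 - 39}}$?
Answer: $- \frac{170213}{43} \approx -3958.4$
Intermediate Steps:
$k = - \frac{166171}{43}$ ($k = 76 \left(- \frac{1}{172}\right) - \frac{161}{\frac{1}{24}} = - \frac{19}{43} - 161 \frac{1}{\frac{1}{24}} = - \frac{19}{43} - 3864 = - \frac{166171}{43} \approx -3864.4$)
$-94 + k = -94 - \frac{166171}{43} = - \frac{170213}{43}$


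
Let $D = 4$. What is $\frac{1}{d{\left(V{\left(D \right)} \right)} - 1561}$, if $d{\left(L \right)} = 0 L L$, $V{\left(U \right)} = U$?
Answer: $- \frac{1}{1561} \approx -0.00064061$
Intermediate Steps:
$d{\left(L \right)} = 0$ ($d{\left(L \right)} = 0 L = 0$)
$\frac{1}{d{\left(V{\left(D \right)} \right)} - 1561} = \frac{1}{0 - 1561} = \frac{1}{-1561} = - \frac{1}{1561}$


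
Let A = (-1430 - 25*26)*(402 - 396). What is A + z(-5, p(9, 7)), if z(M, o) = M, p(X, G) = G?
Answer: -12485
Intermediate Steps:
A = -12480 (A = (-1430 - 650)*6 = -2080*6 = -12480)
A + z(-5, p(9, 7)) = -12480 - 5 = -12485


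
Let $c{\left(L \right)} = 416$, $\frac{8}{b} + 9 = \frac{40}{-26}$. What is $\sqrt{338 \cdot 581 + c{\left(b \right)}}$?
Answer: $87 \sqrt{26} \approx 443.61$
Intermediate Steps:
$b = - \frac{104}{137}$ ($b = \frac{8}{-9 + \frac{40}{-26}} = \frac{8}{-9 + 40 \left(- \frac{1}{26}\right)} = \frac{8}{-9 - \frac{20}{13}} = \frac{8}{- \frac{137}{13}} = 8 \left(- \frac{13}{137}\right) = - \frac{104}{137} \approx -0.75912$)
$\sqrt{338 \cdot 581 + c{\left(b \right)}} = \sqrt{338 \cdot 581 + 416} = \sqrt{196378 + 416} = \sqrt{196794} = 87 \sqrt{26}$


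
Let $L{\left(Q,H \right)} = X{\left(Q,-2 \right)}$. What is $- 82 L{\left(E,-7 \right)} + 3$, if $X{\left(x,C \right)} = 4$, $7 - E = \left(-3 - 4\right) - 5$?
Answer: $-325$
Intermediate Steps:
$E = 19$ ($E = 7 - \left(\left(-3 - 4\right) - 5\right) = 7 - \left(-7 - 5\right) = 7 - -12 = 7 + 12 = 19$)
$L{\left(Q,H \right)} = 4$
$- 82 L{\left(E,-7 \right)} + 3 = \left(-82\right) 4 + 3 = -328 + 3 = -325$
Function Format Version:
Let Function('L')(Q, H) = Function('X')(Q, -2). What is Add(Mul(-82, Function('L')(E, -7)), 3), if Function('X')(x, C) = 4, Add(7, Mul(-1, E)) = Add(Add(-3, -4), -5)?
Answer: -325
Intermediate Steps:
E = 19 (E = Add(7, Mul(-1, Add(Add(-3, -4), -5))) = Add(7, Mul(-1, Add(-7, -5))) = Add(7, Mul(-1, -12)) = Add(7, 12) = 19)
Function('L')(Q, H) = 4
Add(Mul(-82, Function('L')(E, -7)), 3) = Add(Mul(-82, 4), 3) = Add(-328, 3) = -325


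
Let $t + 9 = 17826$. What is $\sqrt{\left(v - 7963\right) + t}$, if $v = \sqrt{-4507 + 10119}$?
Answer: $\sqrt{9854 + 2 \sqrt{1403}} \approx 99.644$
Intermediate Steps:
$t = 17817$ ($t = -9 + 17826 = 17817$)
$v = 2 \sqrt{1403}$ ($v = \sqrt{5612} = 2 \sqrt{1403} \approx 74.913$)
$\sqrt{\left(v - 7963\right) + t} = \sqrt{\left(2 \sqrt{1403} - 7963\right) + 17817} = \sqrt{\left(-7963 + 2 \sqrt{1403}\right) + 17817} = \sqrt{9854 + 2 \sqrt{1403}}$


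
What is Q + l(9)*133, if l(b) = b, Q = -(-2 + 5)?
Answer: 1194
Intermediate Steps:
Q = -3 (Q = -1*3 = -3)
Q + l(9)*133 = -3 + 9*133 = -3 + 1197 = 1194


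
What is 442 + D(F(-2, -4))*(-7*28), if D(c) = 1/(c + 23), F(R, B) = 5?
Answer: 435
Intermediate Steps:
D(c) = 1/(23 + c)
442 + D(F(-2, -4))*(-7*28) = 442 + (-7*28)/(23 + 5) = 442 - 196/28 = 442 + (1/28)*(-196) = 442 - 7 = 435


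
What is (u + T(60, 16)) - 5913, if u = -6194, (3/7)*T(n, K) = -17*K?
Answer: -38225/3 ≈ -12742.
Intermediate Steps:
T(n, K) = -119*K/3 (T(n, K) = 7*(-17*K)/3 = -119*K/3)
(u + T(60, 16)) - 5913 = (-6194 - 119/3*16) - 5913 = (-6194 - 1904/3) - 5913 = -20486/3 - 5913 = -38225/3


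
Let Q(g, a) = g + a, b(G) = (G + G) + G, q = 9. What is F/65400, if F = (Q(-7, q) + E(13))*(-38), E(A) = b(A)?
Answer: -779/32700 ≈ -0.023823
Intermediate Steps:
b(G) = 3*G (b(G) = 2*G + G = 3*G)
E(A) = 3*A
Q(g, a) = a + g
F = -1558 (F = ((9 - 7) + 3*13)*(-38) = (2 + 39)*(-38) = 41*(-38) = -1558)
F/65400 = -1558/65400 = -1558*1/65400 = -779/32700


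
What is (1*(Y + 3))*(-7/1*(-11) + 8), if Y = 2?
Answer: 425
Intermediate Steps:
(1*(Y + 3))*(-7/1*(-11) + 8) = (1*(2 + 3))*(-7/1*(-11) + 8) = (1*5)*(-7*1*(-11) + 8) = 5*(-7*(-11) + 8) = 5*(77 + 8) = 5*85 = 425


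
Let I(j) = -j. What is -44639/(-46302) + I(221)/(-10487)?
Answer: 478361935/485569074 ≈ 0.98516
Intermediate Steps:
-44639/(-46302) + I(221)/(-10487) = -44639/(-46302) - 1*221/(-10487) = -44639*(-1/46302) - 221*(-1/10487) = 44639/46302 + 221/10487 = 478361935/485569074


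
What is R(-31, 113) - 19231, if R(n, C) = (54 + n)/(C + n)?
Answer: -1576919/82 ≈ -19231.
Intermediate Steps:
R(n, C) = (54 + n)/(C + n)
R(-31, 113) - 19231 = (54 - 31)/(113 - 31) - 19231 = 23/82 - 19231 = -1576919/82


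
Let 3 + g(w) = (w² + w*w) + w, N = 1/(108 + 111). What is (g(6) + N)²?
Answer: 269813476/47961 ≈ 5625.7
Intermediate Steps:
N = 1/219 ≈ 0.0045662
g(w) = -3 + w + 2*w² (g(w) = -3 + ((w² + w*w) + w) = -3 + ((w² + w²) + w) = -3 + (2*w² + w) = -3 + (w + 2*w²) = -3 + w + 2*w²)
(g(6) + N)² = ((-3 + 6 + 2*6²) + 1/219)² = ((-3 + 6 + 2*36) + 1/219)² = ((-3 + 6 + 72) + 1/219)² = (75 + 1/219)² = (16426/219)² = 269813476/47961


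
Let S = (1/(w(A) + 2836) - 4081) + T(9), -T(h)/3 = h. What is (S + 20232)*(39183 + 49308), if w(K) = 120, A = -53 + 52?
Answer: 4217706269595/2956 ≈ 1.4268e+9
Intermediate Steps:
T(h) = -3*h
A = -1
S = -12143247/2956 (S = (1/(120 + 2836) - 4081) - 3*9 = (1/2956 - 4081) - 27 = -12063435/2956 - 27 = -12143247/2956 ≈ -4108.0)
(S + 20232)*(39183 + 49308) = (-12143247/2956 + 20232)*(39183 + 49308) = (47662545/2956)*88491 = 4217706269595/2956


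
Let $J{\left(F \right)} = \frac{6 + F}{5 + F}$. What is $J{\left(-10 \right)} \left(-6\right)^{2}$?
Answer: $\frac{144}{5} \approx 28.8$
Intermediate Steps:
$J{\left(F \right)} = \frac{6 + F}{5 + F}$
$J{\left(-10 \right)} \left(-6\right)^{2} = \frac{6 - 10}{5 - 10} \left(-6\right)^{2} = \frac{1}{-5} \left(-4\right) 36 = \left(- \frac{1}{5}\right) \left(-4\right) 36 = \frac{4}{5} \cdot 36 = \frac{144}{5}$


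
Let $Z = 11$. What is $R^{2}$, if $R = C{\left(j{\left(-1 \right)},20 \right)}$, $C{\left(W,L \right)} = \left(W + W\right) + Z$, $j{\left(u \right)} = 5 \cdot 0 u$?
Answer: $121$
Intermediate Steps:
$j{\left(u \right)} = 0$ ($j{\left(u \right)} = 0 u = 0$)
$C{\left(W,L \right)} = 11 + 2 W$ ($C{\left(W,L \right)} = \left(W + W\right) + 11 = 2 W + 11 = 11 + 2 W$)
$R = 11$ ($R = 11 + 2 \cdot 0 = 11 + 0 = 11$)
$R^{2} = 11^{2} = 121$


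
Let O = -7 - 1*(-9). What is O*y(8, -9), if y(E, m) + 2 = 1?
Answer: -2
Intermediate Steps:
O = 2 (O = -7 + 9 = 2)
y(E, m) = -1 (y(E, m) = -2 + 1 = -1)
O*y(8, -9) = 2*(-1) = -2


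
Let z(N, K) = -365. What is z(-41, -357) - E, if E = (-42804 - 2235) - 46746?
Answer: 91420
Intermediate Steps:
E = -91785 (E = -45039 - 46746 = -91785)
z(-41, -357) - E = -365 - 1*(-91785) = -365 + 91785 = 91420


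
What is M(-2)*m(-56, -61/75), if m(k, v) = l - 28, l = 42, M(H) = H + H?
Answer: -56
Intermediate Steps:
M(H) = 2*H
m(k, v) = 14 (m(k, v) = 42 - 28 = 14)
M(-2)*m(-56, -61/75) = (2*(-2))*14 = -4*14 = -56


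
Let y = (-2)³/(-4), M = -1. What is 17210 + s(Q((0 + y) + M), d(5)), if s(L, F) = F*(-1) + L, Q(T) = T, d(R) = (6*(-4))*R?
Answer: 17331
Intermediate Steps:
y = 2 (y = -8*(-¼) = 2)
d(R) = -24*R
s(L, F) = L - F (s(L, F) = -F + L = L - F)
17210 + s(Q((0 + y) + M), d(5)) = 17210 + (((0 + 2) - 1) - (-24)*5) = 17210 + ((2 - 1) - 1*(-120)) = 17210 + (1 + 120) = 17210 + 121 = 17331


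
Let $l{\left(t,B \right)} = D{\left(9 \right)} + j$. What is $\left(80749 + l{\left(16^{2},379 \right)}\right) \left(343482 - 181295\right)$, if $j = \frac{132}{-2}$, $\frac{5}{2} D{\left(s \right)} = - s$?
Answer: $\frac{65425749239}{5} \approx 1.3085 \cdot 10^{10}$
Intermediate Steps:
$D{\left(s \right)} = - \frac{2 s}{5}$ ($D{\left(s \right)} = \frac{2 \left(- s\right)}{5} = - \frac{2 s}{5}$)
$j = -66$ ($j = 132 \left(- \frac{1}{2}\right) = -66$)
$l{\left(t,B \right)} = - \frac{348}{5}$ ($l{\left(t,B \right)} = \left(- \frac{2}{5}\right) 9 - 66 = - \frac{18}{5} - 66 = - \frac{348}{5}$)
$\left(80749 + l{\left(16^{2},379 \right)}\right) \left(343482 - 181295\right) = \left(80749 - \frac{348}{5}\right) \left(343482 - 181295\right) = \frac{403397}{5} \cdot 162187 = \frac{65425749239}{5}$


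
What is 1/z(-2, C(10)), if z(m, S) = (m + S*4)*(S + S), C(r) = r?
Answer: 1/760 ≈ 0.0013158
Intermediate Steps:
z(m, S) = 2*S*(m + 4*S) (z(m, S) = (m + 4*S)*(2*S) = 2*S*(m + 4*S))
1/z(-2, C(10)) = 1/(2*10*(-2 + 4*10)) = 1/(2*10*(-2 + 40)) = 1/(2*10*38) = 1/760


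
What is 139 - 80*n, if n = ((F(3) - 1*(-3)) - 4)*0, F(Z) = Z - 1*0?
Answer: 139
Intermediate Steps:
F(Z) = Z (F(Z) = Z + 0 = Z)
n = 0 (n = ((3 - 1*(-3)) - 4)*0 = ((3 + 3) - 4)*0 = (6 - 4)*0 = 2*0 = 0)
139 - 80*n = 139 - 80*0 = 139 + 0 = 139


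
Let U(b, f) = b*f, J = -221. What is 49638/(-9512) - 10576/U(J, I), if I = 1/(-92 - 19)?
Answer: -5588724615/1051076 ≈ -5317.1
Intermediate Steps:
I = -1/111 (I = 1/(-111) = -1/111 ≈ -0.0090090)
49638/(-9512) - 10576/U(J, I) = 49638/(-9512) - 10576/((-221*(-1/111))) = 49638*(-1/9512) - 10576/221/111 = -24819/4756 - 10576*111/221 = -24819/4756 - 1173936/221 = -5588724615/1051076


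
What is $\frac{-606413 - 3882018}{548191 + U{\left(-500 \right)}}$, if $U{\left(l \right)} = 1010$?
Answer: $- \frac{4488431}{549201} \approx -8.1727$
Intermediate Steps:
$\frac{-606413 - 3882018}{548191 + U{\left(-500 \right)}} = \frac{-606413 - 3882018}{548191 + 1010} = - \frac{4488431}{549201}$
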